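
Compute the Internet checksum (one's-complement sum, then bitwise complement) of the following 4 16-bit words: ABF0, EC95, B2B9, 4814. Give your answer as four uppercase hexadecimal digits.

One's-complement addition (fold any carry out of bit 15 back into bit 0):
  0xABF0 + 0xEC95 = 0x19885 → wrap carry → 0x9886
  0x9886 + 0xB2B9 = 0x14B3F → wrap carry → 0x4B40
  0x4B40 + 0x4814 = 0x09354
One's-complement sum = 0x9354.
Checksum = ~0x9354 & 0xFFFF = 0x6CAB.

6CAB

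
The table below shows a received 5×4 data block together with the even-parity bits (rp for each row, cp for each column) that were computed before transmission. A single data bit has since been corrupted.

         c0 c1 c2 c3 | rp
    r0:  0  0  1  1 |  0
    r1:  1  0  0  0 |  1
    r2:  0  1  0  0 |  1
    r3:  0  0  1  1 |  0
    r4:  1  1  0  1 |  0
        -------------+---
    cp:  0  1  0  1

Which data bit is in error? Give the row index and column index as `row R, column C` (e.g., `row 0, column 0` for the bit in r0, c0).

row 4, column 1

Recompute each row's even parity and compare to rp:
  r0: data parity 0, sent rp 0 → ok
  r1: data parity 1, sent rp 1 → ok
  r2: data parity 1, sent rp 1 → ok
  r3: data parity 0, sent rp 0 → ok
  r4: data parity 1, sent rp 0 → mismatch
Recompute each column's even parity and compare to cp:
  c0: data parity 0, sent cp 0 → ok
  c1: data parity 0, sent cp 1 → mismatch
  c2: data parity 0, sent cp 0 → ok
  c3: data parity 1, sent cp 1 → ok
Exactly one row (r4) and one column (c1) fail → the flipped bit is at their intersection.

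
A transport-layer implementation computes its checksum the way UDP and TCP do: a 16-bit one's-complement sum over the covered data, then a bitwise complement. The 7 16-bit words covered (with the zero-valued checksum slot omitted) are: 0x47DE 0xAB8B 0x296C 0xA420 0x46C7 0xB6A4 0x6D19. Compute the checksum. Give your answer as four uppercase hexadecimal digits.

D483

One's-complement addition (fold any carry out of bit 15 back into bit 0):
  0x47DE + 0xAB8B = 0x0F369
  0xF369 + 0x296C = 0x11CD5 → wrap carry → 0x1CD6
  0x1CD6 + 0xA420 = 0x0C0F6
  0xC0F6 + 0x46C7 = 0x107BD → wrap carry → 0x07BE
  0x07BE + 0xB6A4 = 0x0BE62
  0xBE62 + 0x6D19 = 0x12B7B → wrap carry → 0x2B7C
One's-complement sum = 0x2B7C.
Checksum = ~0x2B7C & 0xFFFF = 0xD483.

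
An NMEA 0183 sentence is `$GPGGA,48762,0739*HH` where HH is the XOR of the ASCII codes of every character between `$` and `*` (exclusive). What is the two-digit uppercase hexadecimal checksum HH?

64

XOR the ASCII codes of the payload characters:
  'G' = 0x47 → acc = 0x47
  'P' = 0x50 → acc = 0x17
  'G' = 0x47 → acc = 0x50
  'G' = 0x47 → acc = 0x17
  'A' = 0x41 → acc = 0x56
  ',' = 0x2C → acc = 0x7A
  '4' = 0x34 → acc = 0x4E
  '8' = 0x38 → acc = 0x76
  '7' = 0x37 → acc = 0x41
  '6' = 0x36 → acc = 0x77
  '2' = 0x32 → acc = 0x45
  ',' = 0x2C → acc = 0x69
  '0' = 0x30 → acc = 0x59
  '7' = 0x37 → acc = 0x6E
  '3' = 0x33 → acc = 0x5D
  '9' = 0x39 → acc = 0x64
Checksum = 0x64.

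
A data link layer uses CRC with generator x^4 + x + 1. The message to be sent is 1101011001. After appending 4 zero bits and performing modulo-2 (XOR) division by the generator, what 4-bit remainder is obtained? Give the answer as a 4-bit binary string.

1000

Append 4 zeros: 11010110010000. Divide by 10011 (XOR where the leading bit is 1):
  pos 0: 11010 XOR 10011 = 01001
  pos 1: 10011 XOR 10011 = 00000
  pos 6: 10010 XOR 10011 = 00001
Remainder (last 4 bits) = 1000. This is the CRC / FCS.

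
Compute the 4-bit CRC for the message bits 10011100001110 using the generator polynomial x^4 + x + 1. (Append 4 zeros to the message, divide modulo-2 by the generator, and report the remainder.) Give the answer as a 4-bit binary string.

Append 4 zeros: 100111000011100000. Divide by 10011 (XOR where the leading bit is 1):
  pos 0: 10011 XOR 10011 = 00000
  pos 5: 10000 XOR 10011 = 00011
  pos 8: 11111 XOR 10011 = 01100
  pos 9: 11000 XOR 10011 = 01011
  pos 10: 10110 XOR 10011 = 00101
  pos 12: 10100 XOR 10011 = 00111
Remainder (last 4 bits) = 1110. This is the CRC / FCS.

1110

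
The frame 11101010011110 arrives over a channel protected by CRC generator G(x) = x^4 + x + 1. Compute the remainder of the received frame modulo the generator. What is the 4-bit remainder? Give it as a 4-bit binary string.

Modulo-2 division of 11101010011110 by 10011:
  pos 0: 11101 XOR 10011 = 01110
  pos 1: 11100 XOR 10011 = 01111
  pos 2: 11111 XOR 10011 = 01100
  pos 3: 11000 XOR 10011 = 01011
  pos 4: 10110 XOR 10011 = 00101
  pos 6: 10111 XOR 10011 = 00100
  pos 8: 10011 XOR 10011 = 00000
Remainder = 0000 (zero — the frame passes the CRC check).

0000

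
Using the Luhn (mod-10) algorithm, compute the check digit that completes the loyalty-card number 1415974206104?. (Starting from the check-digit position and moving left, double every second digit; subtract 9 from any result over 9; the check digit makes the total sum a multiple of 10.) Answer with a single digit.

Partial digits right→left: 4 0 1 6 0 2 4 7 9 5 1 4 1
Double every second digit counting from the check-digit position (so the 1st, 3rd, 5th, ... of the partial from the right).
  doubled (with −9 where >9): 8 2 0 8 9 2 2 → sum 31
  kept as-is: 0 6 2 7 5 4 → sum 24
Total = 31 + 24 = 55.
Check digit = (10 − (55 mod 10)) mod 10 = 5.

5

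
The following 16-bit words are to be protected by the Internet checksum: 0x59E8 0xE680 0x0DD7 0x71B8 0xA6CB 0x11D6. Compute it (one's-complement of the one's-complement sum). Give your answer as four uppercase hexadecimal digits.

8765

One's-complement addition (fold any carry out of bit 15 back into bit 0):
  0x59E8 + 0xE680 = 0x14068 → wrap carry → 0x4069
  0x4069 + 0x0DD7 = 0x04E40
  0x4E40 + 0x71B8 = 0x0BFF8
  0xBFF8 + 0xA6CB = 0x166C3 → wrap carry → 0x66C4
  0x66C4 + 0x11D6 = 0x0789A
One's-complement sum = 0x789A.
Checksum = ~0x789A & 0xFFFF = 0x8765.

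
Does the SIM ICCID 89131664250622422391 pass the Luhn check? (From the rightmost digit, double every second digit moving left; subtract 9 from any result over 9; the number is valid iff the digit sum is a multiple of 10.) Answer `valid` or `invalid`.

From the right, keep odd positions and double even positions (subtract 9 from any doubled value over 9):
  doubled (positions 2,4,...): 9 4 8 4 0 4 3 2 2 7 → sum 43
  kept (positions 1,3,...): 1 3 2 2 6 5 4 6 3 9 → sum 41
Total = 84.
84 mod 10 = 4, so the number is invalid.

invalid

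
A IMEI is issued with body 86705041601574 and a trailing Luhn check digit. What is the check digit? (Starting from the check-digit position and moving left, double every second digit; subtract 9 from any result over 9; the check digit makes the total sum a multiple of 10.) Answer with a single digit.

Partial digits right→left: 4 7 5 1 0 6 1 4 0 5 0 7 6 8
Double every second digit counting from the check-digit position (so the 1st, 3rd, 5th, ... of the partial from the right).
  doubled (with −9 where >9): 8 1 0 2 0 0 3 → sum 14
  kept as-is: 7 1 6 4 5 7 8 → sum 38
Total = 14 + 38 = 52.
Check digit = (10 − (52 mod 10)) mod 10 = 8.

8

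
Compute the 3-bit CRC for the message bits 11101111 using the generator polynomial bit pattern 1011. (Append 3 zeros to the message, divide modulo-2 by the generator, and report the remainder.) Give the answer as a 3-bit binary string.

Append 3 zeros: 11101111000. Divide by 1011 (XOR where the leading bit is 1):
  pos 0: 1110 XOR 1011 = 0101
  pos 1: 1011 XOR 1011 = 0000
  pos 5: 1110 XOR 1011 = 0101
  pos 6: 1010 XOR 1011 = 0001
Remainder (last 3 bits) = 010. This is the CRC / FCS.

010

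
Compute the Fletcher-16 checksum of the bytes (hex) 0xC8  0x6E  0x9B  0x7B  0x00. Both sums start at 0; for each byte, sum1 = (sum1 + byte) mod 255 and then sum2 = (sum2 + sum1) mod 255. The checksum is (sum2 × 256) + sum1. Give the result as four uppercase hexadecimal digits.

Running sums (mod 255):
  after byte 0 (0xC8): sum1=200, sum2=200
  after byte 1 (0x6E): sum1=55, sum2=0
  after byte 2 (0x9B): sum1=210, sum2=210
  after byte 3 (0x7B): sum1=78, sum2=33
  after byte 4 (0x00): sum1=78, sum2=111
Checksum = sum2·256 + sum1 = 111·256 + 78 = 28494 = 0x6F4E.

6F4E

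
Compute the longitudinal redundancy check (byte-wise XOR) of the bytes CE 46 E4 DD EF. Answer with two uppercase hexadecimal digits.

5E

XOR the bytes together:
  start with 0xCE
  0xCE ⊕ 0x46 = 0x88
  0x88 ⊕ 0xE4 = 0x6C
  0x6C ⊕ 0xDD = 0xB1
  0xB1 ⊕ 0xEF = 0x5E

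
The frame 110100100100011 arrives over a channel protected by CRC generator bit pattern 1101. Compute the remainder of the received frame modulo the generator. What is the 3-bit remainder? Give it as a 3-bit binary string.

010

Modulo-2 division of 110100100100011 by 1101:
  pos 0: 1101 XOR 1101 = 0000
  pos 6: 1001 XOR 1101 = 0100
  pos 7: 1000 XOR 1101 = 0101
  pos 8: 1010 XOR 1101 = 0111
  pos 9: 1110 XOR 1101 = 0011
  pos 11: 1111 XOR 1101 = 0010
Remainder = 010 (nonzero — an error is detected).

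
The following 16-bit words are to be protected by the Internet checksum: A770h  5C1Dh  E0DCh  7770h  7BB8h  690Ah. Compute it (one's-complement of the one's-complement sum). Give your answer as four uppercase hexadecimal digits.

One's-complement addition (fold any carry out of bit 15 back into bit 0):
  0xA770 + 0x5C1D = 0x1038D → wrap carry → 0x038E
  0x038E + 0xE0DC = 0x0E46A
  0xE46A + 0x7770 = 0x15BDA → wrap carry → 0x5BDB
  0x5BDB + 0x7BB8 = 0x0D793
  0xD793 + 0x690A = 0x1409D → wrap carry → 0x409E
One's-complement sum = 0x409E.
Checksum = ~0x409E & 0xFFFF = 0xBF61.

BF61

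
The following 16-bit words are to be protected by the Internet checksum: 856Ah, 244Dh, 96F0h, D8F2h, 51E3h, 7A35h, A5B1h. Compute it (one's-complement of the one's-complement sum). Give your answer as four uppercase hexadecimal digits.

749A

One's-complement addition (fold any carry out of bit 15 back into bit 0):
  0x856A + 0x244D = 0x0A9B7
  0xA9B7 + 0x96F0 = 0x140A7 → wrap carry → 0x40A8
  0x40A8 + 0xD8F2 = 0x1199A → wrap carry → 0x199B
  0x199B + 0x51E3 = 0x06B7E
  0x6B7E + 0x7A35 = 0x0E5B3
  0xE5B3 + 0xA5B1 = 0x18B64 → wrap carry → 0x8B65
One's-complement sum = 0x8B65.
Checksum = ~0x8B65 & 0xFFFF = 0x749A.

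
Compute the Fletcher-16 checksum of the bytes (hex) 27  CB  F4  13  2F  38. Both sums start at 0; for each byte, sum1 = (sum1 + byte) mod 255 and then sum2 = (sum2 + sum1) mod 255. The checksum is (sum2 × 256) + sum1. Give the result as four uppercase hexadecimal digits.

8962

Running sums (mod 255):
  after byte 0 (27): sum1=39, sum2=39
  after byte 1 (CB): sum1=242, sum2=26
  after byte 2 (F4): sum1=231, sum2=2
  after byte 3 (13): sum1=250, sum2=252
  after byte 4 (2F): sum1=42, sum2=39
  after byte 5 (38): sum1=98, sum2=137
Checksum = sum2·256 + sum1 = 137·256 + 98 = 35170 = 0x8962.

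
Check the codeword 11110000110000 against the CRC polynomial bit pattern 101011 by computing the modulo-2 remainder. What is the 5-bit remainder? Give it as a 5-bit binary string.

Modulo-2 division of 11110000110000 by 101011:
  pos 0: 111100 XOR 101011 = 010111
  pos 1: 101110 XOR 101011 = 000101
  pos 4: 101011 XOR 101011 = 000000
Remainder = 00000 (zero — the frame passes the CRC check).

00000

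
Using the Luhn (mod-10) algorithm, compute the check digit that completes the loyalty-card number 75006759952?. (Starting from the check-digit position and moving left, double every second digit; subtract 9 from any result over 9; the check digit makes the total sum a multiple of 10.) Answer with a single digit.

Partial digits right→left: 2 5 9 9 5 7 6 0 0 5 7
Double every second digit counting from the check-digit position (so the 1st, 3rd, 5th, ... of the partial from the right).
  doubled (with −9 where >9): 4 9 1 3 0 5 → sum 22
  kept as-is: 5 9 7 0 5 → sum 26
Total = 22 + 26 = 48.
Check digit = (10 − (48 mod 10)) mod 10 = 2.

2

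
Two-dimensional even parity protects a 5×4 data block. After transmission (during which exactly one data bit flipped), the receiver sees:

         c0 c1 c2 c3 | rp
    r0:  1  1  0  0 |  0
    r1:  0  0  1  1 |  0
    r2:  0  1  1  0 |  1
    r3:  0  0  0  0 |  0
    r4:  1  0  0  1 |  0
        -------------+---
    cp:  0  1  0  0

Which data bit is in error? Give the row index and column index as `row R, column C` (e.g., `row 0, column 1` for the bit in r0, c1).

row 2, column 1

Recompute each row's even parity and compare to rp:
  r0: data parity 0, sent rp 0 → ok
  r1: data parity 0, sent rp 0 → ok
  r2: data parity 0, sent rp 1 → mismatch
  r3: data parity 0, sent rp 0 → ok
  r4: data parity 0, sent rp 0 → ok
Recompute each column's even parity and compare to cp:
  c0: data parity 0, sent cp 0 → ok
  c1: data parity 0, sent cp 1 → mismatch
  c2: data parity 0, sent cp 0 → ok
  c3: data parity 0, sent cp 0 → ok
Exactly one row (r2) and one column (c1) fail → the flipped bit is at their intersection.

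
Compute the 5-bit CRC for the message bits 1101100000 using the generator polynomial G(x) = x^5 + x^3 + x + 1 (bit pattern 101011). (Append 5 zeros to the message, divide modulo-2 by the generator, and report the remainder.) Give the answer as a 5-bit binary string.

10100

Append 5 zeros: 110110000000000. Divide by 101011 (XOR where the leading bit is 1):
  pos 0: 110110 XOR 101011 = 011101
  pos 1: 111010 XOR 101011 = 010001
  pos 2: 100010 XOR 101011 = 001001
  pos 4: 100100 XOR 101011 = 001111
  pos 6: 111100 XOR 101011 = 010111
  pos 7: 101110 XOR 101011 = 000101
Remainder (last 5 bits) = 10100. This is the CRC / FCS.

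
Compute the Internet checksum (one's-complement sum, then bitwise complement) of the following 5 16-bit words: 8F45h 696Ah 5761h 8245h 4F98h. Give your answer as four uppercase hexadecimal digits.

One's-complement addition (fold any carry out of bit 15 back into bit 0):
  0x8F45 + 0x696A = 0x0F8AF
  0xF8AF + 0x5761 = 0x15010 → wrap carry → 0x5011
  0x5011 + 0x8245 = 0x0D256
  0xD256 + 0x4F98 = 0x121EE → wrap carry → 0x21EF
One's-complement sum = 0x21EF.
Checksum = ~0x21EF & 0xFFFF = 0xDE10.

DE10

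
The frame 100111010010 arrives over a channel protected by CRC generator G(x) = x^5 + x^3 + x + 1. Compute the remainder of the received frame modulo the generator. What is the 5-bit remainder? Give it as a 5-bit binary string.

00000

Modulo-2 division of 100111010010 by 101011:
  pos 0: 100111 XOR 101011 = 001100
  pos 2: 110001 XOR 101011 = 011010
  pos 3: 110100 XOR 101011 = 011111
  pos 4: 111110 XOR 101011 = 010101
  pos 5: 101011 XOR 101011 = 000000
Remainder = 00000 (zero — the frame passes the CRC check).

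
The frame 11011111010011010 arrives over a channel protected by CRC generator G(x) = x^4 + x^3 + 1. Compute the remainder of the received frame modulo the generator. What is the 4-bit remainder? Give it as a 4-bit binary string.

0000

Modulo-2 division of 11011111010011010 by 11001:
  pos 0: 11011 XOR 11001 = 00010
  pos 3: 10111 XOR 11001 = 01110
  pos 4: 11100 XOR 11001 = 00101
  pos 6: 10110 XOR 11001 = 01111
  pos 7: 11110 XOR 11001 = 00111
  pos 9: 11111 XOR 11001 = 00110
  pos 11: 11001 XOR 11001 = 00000
Remainder = 0000 (zero — the frame passes the CRC check).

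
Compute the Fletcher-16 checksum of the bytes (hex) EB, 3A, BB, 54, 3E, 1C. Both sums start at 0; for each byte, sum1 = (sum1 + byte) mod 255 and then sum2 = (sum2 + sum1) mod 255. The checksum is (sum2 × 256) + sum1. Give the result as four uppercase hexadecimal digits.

2F90

Running sums (mod 255):
  after byte 0 (EB): sum1=235, sum2=235
  after byte 1 (3A): sum1=38, sum2=18
  after byte 2 (BB): sum1=225, sum2=243
  after byte 3 (54): sum1=54, sum2=42
  after byte 4 (3E): sum1=116, sum2=158
  after byte 5 (1C): sum1=144, sum2=47
Checksum = sum2·256 + sum1 = 47·256 + 144 = 12176 = 0x2F90.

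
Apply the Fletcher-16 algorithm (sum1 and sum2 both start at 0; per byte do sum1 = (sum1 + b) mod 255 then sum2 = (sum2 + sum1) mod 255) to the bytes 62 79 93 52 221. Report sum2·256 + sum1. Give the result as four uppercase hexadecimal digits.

D2FC

Running sums (mod 255):
  after byte 0 (62): sum1=62, sum2=62
  after byte 1 (79): sum1=141, sum2=203
  after byte 2 (93): sum1=234, sum2=182
  after byte 3 (52): sum1=31, sum2=213
  after byte 4 (221): sum1=252, sum2=210
Checksum = sum2·256 + sum1 = 210·256 + 252 = 54012 = 0xD2FC.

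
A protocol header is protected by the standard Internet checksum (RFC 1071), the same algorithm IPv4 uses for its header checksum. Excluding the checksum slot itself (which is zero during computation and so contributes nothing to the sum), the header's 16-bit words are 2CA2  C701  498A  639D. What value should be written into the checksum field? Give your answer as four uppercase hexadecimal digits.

One's-complement addition (fold any carry out of bit 15 back into bit 0):
  0x2CA2 + 0xC701 = 0x0F3A3
  0xF3A3 + 0x498A = 0x13D2D → wrap carry → 0x3D2E
  0x3D2E + 0x639D = 0x0A0CB
One's-complement sum = 0xA0CB.
Checksum = ~0xA0CB & 0xFFFF = 0x5F34.

5F34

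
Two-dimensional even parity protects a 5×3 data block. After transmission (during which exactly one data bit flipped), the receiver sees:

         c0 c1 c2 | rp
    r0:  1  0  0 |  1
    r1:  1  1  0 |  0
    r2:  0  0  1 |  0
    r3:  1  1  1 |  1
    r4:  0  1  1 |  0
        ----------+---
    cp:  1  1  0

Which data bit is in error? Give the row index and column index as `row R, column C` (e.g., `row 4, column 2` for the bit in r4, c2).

Recompute each row's even parity and compare to rp:
  r0: data parity 1, sent rp 1 → ok
  r1: data parity 0, sent rp 0 → ok
  r2: data parity 1, sent rp 0 → mismatch
  r3: data parity 1, sent rp 1 → ok
  r4: data parity 0, sent rp 0 → ok
Recompute each column's even parity and compare to cp:
  c0: data parity 1, sent cp 1 → ok
  c1: data parity 1, sent cp 1 → ok
  c2: data parity 1, sent cp 0 → mismatch
Exactly one row (r2) and one column (c2) fail → the flipped bit is at their intersection.

row 2, column 2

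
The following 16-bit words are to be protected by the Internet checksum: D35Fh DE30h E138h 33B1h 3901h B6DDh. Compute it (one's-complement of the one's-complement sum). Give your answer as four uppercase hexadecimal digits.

One's-complement addition (fold any carry out of bit 15 back into bit 0):
  0xD35F + 0xDE30 = 0x1B18F → wrap carry → 0xB190
  0xB190 + 0xE138 = 0x192C8 → wrap carry → 0x92C9
  0x92C9 + 0x33B1 = 0x0C67A
  0xC67A + 0x3901 = 0x0FF7B
  0xFF7B + 0xB6DD = 0x1B658 → wrap carry → 0xB659
One's-complement sum = 0xB659.
Checksum = ~0xB659 & 0xFFFF = 0x49A6.

49A6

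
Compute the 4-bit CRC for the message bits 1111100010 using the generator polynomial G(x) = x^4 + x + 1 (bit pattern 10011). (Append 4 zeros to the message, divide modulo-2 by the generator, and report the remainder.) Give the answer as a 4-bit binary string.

Append 4 zeros: 11111000100000. Divide by 10011 (XOR where the leading bit is 1):
  pos 0: 11111 XOR 10011 = 01100
  pos 1: 11000 XOR 10011 = 01011
  pos 2: 10110 XOR 10011 = 00101
  pos 4: 10101 XOR 10011 = 00110
  pos 6: 11000 XOR 10011 = 01011
  pos 7: 10110 XOR 10011 = 00101
  pos 9: 10100 XOR 10011 = 00111
Remainder (last 4 bits) = 0111. This is the CRC / FCS.

0111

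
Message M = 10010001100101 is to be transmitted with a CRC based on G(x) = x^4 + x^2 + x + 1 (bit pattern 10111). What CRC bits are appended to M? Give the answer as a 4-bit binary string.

Append 4 zeros: 100100011001010000. Divide by 10111 (XOR where the leading bit is 1):
  pos 0: 10010 XOR 10111 = 00101
  pos 2: 10100 XOR 10111 = 00011
  pos 5: 11110 XOR 10111 = 01001
  pos 6: 10010 XOR 10111 = 00101
  pos 8: 10110 XOR 10111 = 00001
  pos 12: 11000 XOR 10111 = 01111
  pos 13: 11110 XOR 10111 = 01001
Remainder (last 4 bits) = 1001. This is the CRC / FCS.

1001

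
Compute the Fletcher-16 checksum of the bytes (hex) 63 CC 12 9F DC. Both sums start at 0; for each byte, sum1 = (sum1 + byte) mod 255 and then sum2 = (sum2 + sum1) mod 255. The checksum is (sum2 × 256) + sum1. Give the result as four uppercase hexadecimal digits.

76BE

Running sums (mod 255):
  after byte 0 (63): sum1=99, sum2=99
  after byte 1 (CC): sum1=48, sum2=147
  after byte 2 (12): sum1=66, sum2=213
  after byte 3 (9F): sum1=225, sum2=183
  after byte 4 (DC): sum1=190, sum2=118
Checksum = sum2·256 + sum1 = 118·256 + 190 = 30398 = 0x76BE.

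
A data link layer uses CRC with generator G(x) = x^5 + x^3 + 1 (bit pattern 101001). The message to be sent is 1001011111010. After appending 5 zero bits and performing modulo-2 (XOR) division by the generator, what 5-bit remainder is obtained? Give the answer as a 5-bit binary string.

01100

Append 5 zeros: 100101111101000000. Divide by 101001 (XOR where the leading bit is 1):
  pos 0: 100101 XOR 101001 = 001100
  pos 2: 110011 XOR 101001 = 011010
  pos 3: 110101 XOR 101001 = 011100
  pos 4: 111001 XOR 101001 = 010000
  pos 5: 100000 XOR 101001 = 001001
  pos 7: 100110 XOR 101001 = 001111
  pos 9: 111100 XOR 101001 = 010101
  pos 10: 101010 XOR 101001 = 000011
Remainder (last 5 bits) = 01100. This is the CRC / FCS.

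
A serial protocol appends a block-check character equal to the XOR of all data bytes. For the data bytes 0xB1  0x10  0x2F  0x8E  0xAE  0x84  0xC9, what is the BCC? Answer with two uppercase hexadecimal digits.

XOR the bytes together:
  start with 0xB1
  0xB1 ⊕ 0x10 = 0xA1
  0xA1 ⊕ 0x2F = 0x8E
  0x8E ⊕ 0x8E = 0x00
  0x00 ⊕ 0xAE = 0xAE
  0xAE ⊕ 0x84 = 0x2A
  0x2A ⊕ 0xC9 = 0xE3

E3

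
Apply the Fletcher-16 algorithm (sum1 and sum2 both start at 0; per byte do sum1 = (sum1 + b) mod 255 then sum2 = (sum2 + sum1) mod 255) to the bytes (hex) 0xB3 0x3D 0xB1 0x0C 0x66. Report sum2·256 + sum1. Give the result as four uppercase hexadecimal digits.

0B15

Running sums (mod 255):
  after byte 0 (0xB3): sum1=179, sum2=179
  after byte 1 (0x3D): sum1=240, sum2=164
  after byte 2 (0xB1): sum1=162, sum2=71
  after byte 3 (0x0C): sum1=174, sum2=245
  after byte 4 (0x66): sum1=21, sum2=11
Checksum = sum2·256 + sum1 = 11·256 + 21 = 2837 = 0x0B15.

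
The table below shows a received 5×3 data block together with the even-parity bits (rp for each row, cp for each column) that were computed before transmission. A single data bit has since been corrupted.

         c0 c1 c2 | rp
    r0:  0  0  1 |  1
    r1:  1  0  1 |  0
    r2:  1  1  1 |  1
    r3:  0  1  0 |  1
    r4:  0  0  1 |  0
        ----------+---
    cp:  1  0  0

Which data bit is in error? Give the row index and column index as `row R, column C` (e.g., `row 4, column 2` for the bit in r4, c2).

Recompute each row's even parity and compare to rp:
  r0: data parity 1, sent rp 1 → ok
  r1: data parity 0, sent rp 0 → ok
  r2: data parity 1, sent rp 1 → ok
  r3: data parity 1, sent rp 1 → ok
  r4: data parity 1, sent rp 0 → mismatch
Recompute each column's even parity and compare to cp:
  c0: data parity 0, sent cp 1 → mismatch
  c1: data parity 0, sent cp 0 → ok
  c2: data parity 0, sent cp 0 → ok
Exactly one row (r4) and one column (c0) fail → the flipped bit is at their intersection.

row 4, column 0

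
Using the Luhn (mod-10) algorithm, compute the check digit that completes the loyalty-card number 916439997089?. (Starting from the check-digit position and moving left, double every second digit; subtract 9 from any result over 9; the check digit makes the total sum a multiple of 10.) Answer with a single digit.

1

Partial digits right→left: 9 8 0 7 9 9 9 3 4 6 1 9
Double every second digit counting from the check-digit position (so the 1st, 3rd, 5th, ... of the partial from the right).
  doubled (with −9 where >9): 9 0 9 9 8 2 → sum 37
  kept as-is: 8 7 9 3 6 9 → sum 42
Total = 37 + 42 = 79.
Check digit = (10 − (79 mod 10)) mod 10 = 1.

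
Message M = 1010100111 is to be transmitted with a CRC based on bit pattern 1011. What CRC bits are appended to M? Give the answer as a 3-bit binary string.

100

Append 3 zeros: 1010100111000. Divide by 1011 (XOR where the leading bit is 1):
  pos 0: 1010 XOR 1011 = 0001
  pos 3: 1100 XOR 1011 = 0111
  pos 4: 1111 XOR 1011 = 0100
  pos 5: 1001 XOR 1011 = 0010
  pos 7: 1010 XOR 1011 = 0001
Remainder (last 3 bits) = 100. This is the CRC / FCS.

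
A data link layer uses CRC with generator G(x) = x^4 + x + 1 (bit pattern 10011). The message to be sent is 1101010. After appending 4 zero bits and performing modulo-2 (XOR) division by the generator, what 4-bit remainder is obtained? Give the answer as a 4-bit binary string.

0000

Append 4 zeros: 11010100000. Divide by 10011 (XOR where the leading bit is 1):
  pos 0: 11010 XOR 10011 = 01001
  pos 1: 10011 XOR 10011 = 00000
Remainder (last 4 bits) = 0000. This is the CRC / FCS.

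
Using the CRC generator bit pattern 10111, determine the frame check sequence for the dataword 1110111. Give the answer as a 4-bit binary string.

Append 4 zeros: 11101110000. Divide by 10111 (XOR where the leading bit is 1):
  pos 0: 11101 XOR 10111 = 01010
  pos 1: 10101 XOR 10111 = 00010
  pos 4: 10100 XOR 10111 = 00011
Remainder (last 4 bits) = 1100. This is the CRC / FCS.

1100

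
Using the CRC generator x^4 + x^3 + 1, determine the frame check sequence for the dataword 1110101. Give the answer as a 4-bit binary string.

Append 4 zeros: 11101010000. Divide by 11001 (XOR where the leading bit is 1):
  pos 0: 11101 XOR 11001 = 00100
  pos 2: 10001 XOR 11001 = 01000
  pos 3: 10000 XOR 11001 = 01001
  pos 4: 10010 XOR 11001 = 01011
  pos 5: 10110 XOR 11001 = 01111
  pos 6: 11110 XOR 11001 = 00111
Remainder (last 4 bits) = 0111. This is the CRC / FCS.

0111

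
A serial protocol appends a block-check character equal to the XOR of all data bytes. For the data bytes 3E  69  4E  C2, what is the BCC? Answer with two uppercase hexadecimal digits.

DB

XOR the bytes together:
  start with 0x3E
  0x3E ⊕ 0x69 = 0x57
  0x57 ⊕ 0x4E = 0x19
  0x19 ⊕ 0xC2 = 0xDB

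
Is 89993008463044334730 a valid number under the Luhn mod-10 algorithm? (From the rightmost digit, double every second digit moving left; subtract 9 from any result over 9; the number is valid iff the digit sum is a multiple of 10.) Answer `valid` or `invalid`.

valid

From the right, keep odd positions and double even positions (subtract 9 from any doubled value over 9):
  doubled (positions 2,4,...): 6 8 6 8 6 8 0 6 9 7 → sum 64
  kept (positions 1,3,...): 0 7 3 4 0 6 8 0 9 9 → sum 46
Total = 110.
110 mod 10 = 0, so the number is valid.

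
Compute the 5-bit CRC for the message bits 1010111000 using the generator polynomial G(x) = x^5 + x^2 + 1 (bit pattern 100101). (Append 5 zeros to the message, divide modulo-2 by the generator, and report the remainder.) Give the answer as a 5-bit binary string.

Append 5 zeros: 101011100000000. Divide by 100101 (XOR where the leading bit is 1):
  pos 0: 101011 XOR 100101 = 001110
  pos 2: 111010 XOR 100101 = 011111
  pos 3: 111110 XOR 100101 = 011011
  pos 4: 110110 XOR 100101 = 010011
  pos 5: 100110 XOR 100101 = 000011
  pos 9: 110000 XOR 100101 = 010101
Remainder (last 5 bits) = 10101. This is the CRC / FCS.

10101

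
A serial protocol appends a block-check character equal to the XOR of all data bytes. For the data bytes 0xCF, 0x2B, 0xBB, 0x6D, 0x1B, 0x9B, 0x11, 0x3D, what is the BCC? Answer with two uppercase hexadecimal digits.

XOR the bytes together:
  start with 0xCF
  0xCF ⊕ 0x2B = 0xE4
  0xE4 ⊕ 0xBB = 0x5F
  0x5F ⊕ 0x6D = 0x32
  0x32 ⊕ 0x1B = 0x29
  0x29 ⊕ 0x9B = 0xB2
  0xB2 ⊕ 0x11 = 0xA3
  0xA3 ⊕ 0x3D = 0x9E

9E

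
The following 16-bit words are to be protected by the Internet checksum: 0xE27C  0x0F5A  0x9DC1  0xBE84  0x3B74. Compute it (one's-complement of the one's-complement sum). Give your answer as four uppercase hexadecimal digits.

766E

One's-complement addition (fold any carry out of bit 15 back into bit 0):
  0xE27C + 0x0F5A = 0x0F1D6
  0xF1D6 + 0x9DC1 = 0x18F97 → wrap carry → 0x8F98
  0x8F98 + 0xBE84 = 0x14E1C → wrap carry → 0x4E1D
  0x4E1D + 0x3B74 = 0x08991
One's-complement sum = 0x8991.
Checksum = ~0x8991 & 0xFFFF = 0x766E.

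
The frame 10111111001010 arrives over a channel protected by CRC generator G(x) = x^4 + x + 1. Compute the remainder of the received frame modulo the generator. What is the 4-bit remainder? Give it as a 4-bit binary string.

Modulo-2 division of 10111111001010 by 10011:
  pos 0: 10111 XOR 10011 = 00100
  pos 2: 10011 XOR 10011 = 00000
  pos 7: 10010 XOR 10011 = 00001
Remainder = 0110 (nonzero — an error is detected).

0110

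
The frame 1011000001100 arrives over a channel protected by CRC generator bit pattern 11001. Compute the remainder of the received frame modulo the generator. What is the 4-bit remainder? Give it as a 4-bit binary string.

0000

Modulo-2 division of 1011000001100 by 11001:
  pos 0: 10110 XOR 11001 = 01111
  pos 1: 11110 XOR 11001 = 00111
  pos 3: 11100 XOR 11001 = 00101
  pos 5: 10101 XOR 11001 = 01100
  pos 6: 11001 XOR 11001 = 00000
Remainder = 0000 (zero — the frame passes the CRC check).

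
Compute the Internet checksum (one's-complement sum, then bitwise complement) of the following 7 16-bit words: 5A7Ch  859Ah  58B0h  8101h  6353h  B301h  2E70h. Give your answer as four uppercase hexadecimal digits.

One's-complement addition (fold any carry out of bit 15 back into bit 0):
  0x5A7C + 0x859A = 0x0E016
  0xE016 + 0x58B0 = 0x138C6 → wrap carry → 0x38C7
  0x38C7 + 0x8101 = 0x0B9C8
  0xB9C8 + 0x6353 = 0x11D1B → wrap carry → 0x1D1C
  0x1D1C + 0xB301 = 0x0D01D
  0xD01D + 0x2E70 = 0x0FE8D
One's-complement sum = 0xFE8D.
Checksum = ~0xFE8D & 0xFFFF = 0x0172.

0172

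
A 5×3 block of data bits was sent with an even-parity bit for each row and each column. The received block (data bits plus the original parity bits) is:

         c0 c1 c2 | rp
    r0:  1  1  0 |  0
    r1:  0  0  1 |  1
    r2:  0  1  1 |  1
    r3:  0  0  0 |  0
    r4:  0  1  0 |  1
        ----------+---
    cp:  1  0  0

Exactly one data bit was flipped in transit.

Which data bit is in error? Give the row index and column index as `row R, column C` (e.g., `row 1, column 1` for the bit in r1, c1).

row 2, column 1

Recompute each row's even parity and compare to rp:
  r0: data parity 0, sent rp 0 → ok
  r1: data parity 1, sent rp 1 → ok
  r2: data parity 0, sent rp 1 → mismatch
  r3: data parity 0, sent rp 0 → ok
  r4: data parity 1, sent rp 1 → ok
Recompute each column's even parity and compare to cp:
  c0: data parity 1, sent cp 1 → ok
  c1: data parity 1, sent cp 0 → mismatch
  c2: data parity 0, sent cp 0 → ok
Exactly one row (r2) and one column (c1) fail → the flipped bit is at their intersection.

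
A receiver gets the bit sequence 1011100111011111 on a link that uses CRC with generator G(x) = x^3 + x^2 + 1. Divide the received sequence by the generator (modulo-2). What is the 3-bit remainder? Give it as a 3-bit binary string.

000

Modulo-2 division of 1011100111011111 by 1101:
  pos 0: 1011 XOR 1101 = 0110
  pos 1: 1101 XOR 1101 = 0000
  pos 7: 1110 XOR 1101 = 0011
  pos 9: 1111 XOR 1101 = 0010
  pos 11: 1011 XOR 1101 = 0110
  pos 12: 1101 XOR 1101 = 0000
Remainder = 000 (zero — the frame passes the CRC check).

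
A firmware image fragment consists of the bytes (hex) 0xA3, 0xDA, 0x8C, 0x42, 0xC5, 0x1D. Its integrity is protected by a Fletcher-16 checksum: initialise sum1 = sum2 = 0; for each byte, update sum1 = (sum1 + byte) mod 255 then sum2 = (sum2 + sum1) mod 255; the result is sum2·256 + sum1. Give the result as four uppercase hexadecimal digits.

Running sums (mod 255):
  after byte 0 (0xA3): sum1=163, sum2=163
  after byte 1 (0xDA): sum1=126, sum2=34
  after byte 2 (0x8C): sum1=11, sum2=45
  after byte 3 (0x42): sum1=77, sum2=122
  after byte 4 (0xC5): sum1=19, sum2=141
  after byte 5 (0x1D): sum1=48, sum2=189
Checksum = sum2·256 + sum1 = 189·256 + 48 = 48432 = 0xBD30.

BD30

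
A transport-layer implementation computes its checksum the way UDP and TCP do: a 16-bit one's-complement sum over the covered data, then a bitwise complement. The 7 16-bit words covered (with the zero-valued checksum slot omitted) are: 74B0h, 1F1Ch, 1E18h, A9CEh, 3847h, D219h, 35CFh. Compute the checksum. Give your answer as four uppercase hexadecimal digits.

One's-complement addition (fold any carry out of bit 15 back into bit 0):
  0x74B0 + 0x1F1C = 0x093CC
  0x93CC + 0x1E18 = 0x0B1E4
  0xB1E4 + 0xA9CE = 0x15BB2 → wrap carry → 0x5BB3
  0x5BB3 + 0x3847 = 0x093FA
  0x93FA + 0xD219 = 0x16613 → wrap carry → 0x6614
  0x6614 + 0x35CF = 0x09BE3
One's-complement sum = 0x9BE3.
Checksum = ~0x9BE3 & 0xFFFF = 0x641C.

641C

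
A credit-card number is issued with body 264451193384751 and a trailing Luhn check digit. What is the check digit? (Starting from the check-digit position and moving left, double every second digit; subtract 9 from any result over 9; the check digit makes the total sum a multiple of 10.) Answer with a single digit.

3

Partial digits right→left: 1 5 7 4 8 3 3 9 1 1 5 4 4 6 2
Double every second digit counting from the check-digit position (so the 1st, 3rd, 5th, ... of the partial from the right).
  doubled (with −9 where >9): 2 5 7 6 2 1 8 4 → sum 35
  kept as-is: 5 4 3 9 1 4 6 → sum 32
Total = 35 + 32 = 67.
Check digit = (10 − (67 mod 10)) mod 10 = 3.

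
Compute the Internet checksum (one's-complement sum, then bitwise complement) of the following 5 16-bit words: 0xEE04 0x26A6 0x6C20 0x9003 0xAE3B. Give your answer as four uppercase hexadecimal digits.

40F5

One's-complement addition (fold any carry out of bit 15 back into bit 0):
  0xEE04 + 0x26A6 = 0x114AA → wrap carry → 0x14AB
  0x14AB + 0x6C20 = 0x080CB
  0x80CB + 0x9003 = 0x110CE → wrap carry → 0x10CF
  0x10CF + 0xAE3B = 0x0BF0A
One's-complement sum = 0xBF0A.
Checksum = ~0xBF0A & 0xFFFF = 0x40F5.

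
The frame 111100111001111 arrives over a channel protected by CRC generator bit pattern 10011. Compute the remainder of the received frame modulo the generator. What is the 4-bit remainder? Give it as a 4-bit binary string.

1000

Modulo-2 division of 111100111001111 by 10011:
  pos 0: 11110 XOR 10011 = 01101
  pos 1: 11010 XOR 10011 = 01001
  pos 2: 10011 XOR 10011 = 00000
  pos 7: 11001 XOR 10011 = 01010
  pos 8: 10101 XOR 10011 = 00110
  pos 10: 11011 XOR 10011 = 01000
Remainder = 1000 (nonzero — an error is detected).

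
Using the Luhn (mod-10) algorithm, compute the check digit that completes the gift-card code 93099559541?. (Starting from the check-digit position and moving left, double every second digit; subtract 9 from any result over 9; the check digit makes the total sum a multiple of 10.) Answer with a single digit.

8

Partial digits right→left: 1 4 5 9 5 5 9 9 0 3 9
Double every second digit counting from the check-digit position (so the 1st, 3rd, 5th, ... of the partial from the right).
  doubled (with −9 where >9): 2 1 1 9 0 9 → sum 22
  kept as-is: 4 9 5 9 3 → sum 30
Total = 22 + 30 = 52.
Check digit = (10 − (52 mod 10)) mod 10 = 8.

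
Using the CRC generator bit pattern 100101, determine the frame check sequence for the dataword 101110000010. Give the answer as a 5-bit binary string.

Append 5 zeros: 10111000001000000. Divide by 100101 (XOR where the leading bit is 1):
  pos 0: 101110 XOR 100101 = 001011
  pos 2: 101100 XOR 100101 = 001001
  pos 4: 100100 XOR 100101 = 000001
  pos 9: 110000 XOR 100101 = 010101
  pos 10: 101010 XOR 100101 = 001111
Remainder (last 5 bits) = 11110. This is the CRC / FCS.

11110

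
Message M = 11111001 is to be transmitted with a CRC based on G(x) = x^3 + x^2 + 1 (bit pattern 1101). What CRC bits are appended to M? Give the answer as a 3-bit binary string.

001

Append 3 zeros: 11111001000. Divide by 1101 (XOR where the leading bit is 1):
  pos 0: 1111 XOR 1101 = 0010
  pos 2: 1010 XOR 1101 = 0111
  pos 3: 1110 XOR 1101 = 0011
  pos 5: 1110 XOR 1101 = 0011
  pos 7: 1100 XOR 1101 = 0001
Remainder (last 3 bits) = 001. This is the CRC / FCS.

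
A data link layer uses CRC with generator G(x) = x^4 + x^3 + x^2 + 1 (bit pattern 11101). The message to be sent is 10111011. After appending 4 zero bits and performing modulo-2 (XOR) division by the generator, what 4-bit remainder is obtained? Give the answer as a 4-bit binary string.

Append 4 zeros: 101110110000. Divide by 11101 (XOR where the leading bit is 1):
  pos 0: 10111 XOR 11101 = 01010
  pos 1: 10100 XOR 11101 = 01001
  pos 2: 10011 XOR 11101 = 01110
  pos 3: 11101 XOR 11101 = 00000
Remainder (last 4 bits) = 0000. This is the CRC / FCS.

0000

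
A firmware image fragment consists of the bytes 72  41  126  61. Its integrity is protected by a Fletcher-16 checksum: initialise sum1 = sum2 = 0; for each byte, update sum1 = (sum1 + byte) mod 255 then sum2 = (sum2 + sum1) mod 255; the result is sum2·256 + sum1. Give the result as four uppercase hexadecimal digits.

D62D

Running sums (mod 255):
  after byte 0 (72): sum1=72, sum2=72
  after byte 1 (41): sum1=113, sum2=185
  after byte 2 (126): sum1=239, sum2=169
  after byte 3 (61): sum1=45, sum2=214
Checksum = sum2·256 + sum1 = 214·256 + 45 = 54829 = 0xD62D.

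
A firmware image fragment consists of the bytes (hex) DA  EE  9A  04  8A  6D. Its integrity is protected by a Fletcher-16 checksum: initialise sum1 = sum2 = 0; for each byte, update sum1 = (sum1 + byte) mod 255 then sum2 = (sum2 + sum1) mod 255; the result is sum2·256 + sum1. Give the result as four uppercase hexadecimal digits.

C460

Running sums (mod 255):
  after byte 0 (DA): sum1=218, sum2=218
  after byte 1 (EE): sum1=201, sum2=164
  after byte 2 (9A): sum1=100, sum2=9
  after byte 3 (04): sum1=104, sum2=113
  after byte 4 (8A): sum1=242, sum2=100
  after byte 5 (6D): sum1=96, sum2=196
Checksum = sum2·256 + sum1 = 196·256 + 96 = 50272 = 0xC460.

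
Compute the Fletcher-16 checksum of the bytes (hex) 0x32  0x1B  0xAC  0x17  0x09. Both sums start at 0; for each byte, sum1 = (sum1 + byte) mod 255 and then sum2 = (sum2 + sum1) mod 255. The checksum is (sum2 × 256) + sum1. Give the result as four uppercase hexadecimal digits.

A41A

Running sums (mod 255):
  after byte 0 (0x32): sum1=50, sum2=50
  after byte 1 (0x1B): sum1=77, sum2=127
  after byte 2 (0xAC): sum1=249, sum2=121
  after byte 3 (0x17): sum1=17, sum2=138
  after byte 4 (0x09): sum1=26, sum2=164
Checksum = sum2·256 + sum1 = 164·256 + 26 = 42010 = 0xA41A.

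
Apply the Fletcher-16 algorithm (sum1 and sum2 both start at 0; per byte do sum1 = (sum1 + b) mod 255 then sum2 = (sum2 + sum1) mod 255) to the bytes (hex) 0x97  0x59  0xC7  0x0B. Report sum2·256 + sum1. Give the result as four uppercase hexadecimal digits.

05C3

Running sums (mod 255):
  after byte 0 (0x97): sum1=151, sum2=151
  after byte 1 (0x59): sum1=240, sum2=136
  after byte 2 (0xC7): sum1=184, sum2=65
  after byte 3 (0x0B): sum1=195, sum2=5
Checksum = sum2·256 + sum1 = 5·256 + 195 = 1475 = 0x05C3.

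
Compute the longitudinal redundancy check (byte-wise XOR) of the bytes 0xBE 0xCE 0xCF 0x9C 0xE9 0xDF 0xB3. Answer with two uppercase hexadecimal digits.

XOR the bytes together:
  start with 0xBE
  0xBE ⊕ 0xCE = 0x70
  0x70 ⊕ 0xCF = 0xBF
  0xBF ⊕ 0x9C = 0x23
  0x23 ⊕ 0xE9 = 0xCA
  0xCA ⊕ 0xDF = 0x15
  0x15 ⊕ 0xB3 = 0xA6

A6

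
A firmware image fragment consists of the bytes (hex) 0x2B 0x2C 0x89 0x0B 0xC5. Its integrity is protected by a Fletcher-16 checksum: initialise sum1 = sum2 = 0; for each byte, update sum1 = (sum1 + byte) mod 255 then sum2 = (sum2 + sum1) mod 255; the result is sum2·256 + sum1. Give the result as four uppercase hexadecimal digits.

01B1

Running sums (mod 255):
  after byte 0 (0x2B): sum1=43, sum2=43
  after byte 1 (0x2C): sum1=87, sum2=130
  after byte 2 (0x89): sum1=224, sum2=99
  after byte 3 (0x0B): sum1=235, sum2=79
  after byte 4 (0xC5): sum1=177, sum2=1
Checksum = sum2·256 + sum1 = 1·256 + 177 = 433 = 0x01B1.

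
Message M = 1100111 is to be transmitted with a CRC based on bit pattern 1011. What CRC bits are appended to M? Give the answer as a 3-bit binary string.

Append 3 zeros: 1100111000. Divide by 1011 (XOR where the leading bit is 1):
  pos 0: 1100 XOR 1011 = 0111
  pos 1: 1111 XOR 1011 = 0100
  pos 2: 1001 XOR 1011 = 0010
  pos 4: 1010 XOR 1011 = 0001
Remainder (last 3 bits) = 100. This is the CRC / FCS.

100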